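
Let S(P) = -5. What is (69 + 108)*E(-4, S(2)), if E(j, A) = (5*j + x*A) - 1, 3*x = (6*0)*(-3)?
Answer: -3717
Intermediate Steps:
x = 0 (x = ((6*0)*(-3))/3 = (0*(-3))/3 = (⅓)*0 = 0)
E(j, A) = -1 + 5*j (E(j, A) = (5*j + 0*A) - 1 = (5*j + 0) - 1 = 5*j - 1 = -1 + 5*j)
(69 + 108)*E(-4, S(2)) = (69 + 108)*(-1 + 5*(-4)) = 177*(-1 - 20) = 177*(-21) = -3717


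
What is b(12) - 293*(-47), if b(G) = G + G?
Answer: 13795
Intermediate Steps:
b(G) = 2*G
b(12) - 293*(-47) = 2*12 - 293*(-47) = 24 + 13771 = 13795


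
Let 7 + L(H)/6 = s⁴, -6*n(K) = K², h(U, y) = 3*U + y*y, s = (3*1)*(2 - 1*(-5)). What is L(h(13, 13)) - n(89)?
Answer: 7008985/6 ≈ 1.1682e+6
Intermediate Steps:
s = 21 (s = 3*(2 + 5) = 3*7 = 21)
h(U, y) = y² + 3*U (h(U, y) = 3*U + y² = y² + 3*U)
n(K) = -K²/6
L(H) = 1166844 (L(H) = -42 + 6*21⁴ = -42 + 6*194481 = -42 + 1166886 = 1166844)
L(h(13, 13)) - n(89) = 1166844 - (-1)*89²/6 = 1166844 - (-1)*7921/6 = 1166844 - 1*(-7921/6) = 1166844 + 7921/6 = 7008985/6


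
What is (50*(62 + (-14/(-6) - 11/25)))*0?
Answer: 0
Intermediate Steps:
(50*(62 + (-14/(-6) - 11/25)))*0 = (50*(62 + (-14*(-⅙) - 11*1/25)))*0 = (50*(62 + (7/3 - 11/25)))*0 = (50*(62 + 142/75))*0 = (50*(4792/75))*0 = (9584/3)*0 = 0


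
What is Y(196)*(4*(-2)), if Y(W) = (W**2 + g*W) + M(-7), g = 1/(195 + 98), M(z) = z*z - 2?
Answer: -90158840/293 ≈ -3.0771e+5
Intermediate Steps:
M(z) = -2 + z**2 (M(z) = z**2 - 2 = -2 + z**2)
g = 1/293 ≈ 0.0034130
Y(W) = 47 + W**2 + W/293 (Y(W) = (W**2 + W/293) + (-2 + (-7)**2) = (W**2 + W/293) + (-2 + 49) = (W**2 + W/293) + 47 = 47 + W**2 + W/293)
Y(196)*(4*(-2)) = (47 + 196**2 + (1/293)*196)*(4*(-2)) = (47 + 38416 + 196/293)*(-8) = (11269855/293)*(-8) = -90158840/293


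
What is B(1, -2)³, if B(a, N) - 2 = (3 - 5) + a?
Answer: 1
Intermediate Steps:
B(a, N) = a (B(a, N) = 2 + ((3 - 5) + a) = 2 + (-2 + a) = a)
B(1, -2)³ = 1³ = 1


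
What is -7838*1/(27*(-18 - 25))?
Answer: 7838/1161 ≈ 6.7511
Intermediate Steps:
-7838*1/(27*(-18 - 25)) = -7838/((-43*27)) = -7838/(-1161) = -7838*(-1/1161) = 7838/1161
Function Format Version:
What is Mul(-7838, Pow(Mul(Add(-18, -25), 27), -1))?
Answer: Rational(7838, 1161) ≈ 6.7511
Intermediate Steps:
Mul(-7838, Pow(Mul(Add(-18, -25), 27), -1)) = Mul(-7838, Pow(Mul(-43, 27), -1)) = Mul(-7838, Pow(-1161, -1)) = Mul(-7838, Rational(-1, 1161)) = Rational(7838, 1161)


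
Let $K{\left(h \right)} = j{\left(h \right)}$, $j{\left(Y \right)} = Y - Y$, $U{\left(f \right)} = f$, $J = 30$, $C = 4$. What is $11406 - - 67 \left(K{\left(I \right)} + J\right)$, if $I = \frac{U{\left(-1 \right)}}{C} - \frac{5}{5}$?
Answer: $13416$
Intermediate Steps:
$I = - \frac{5}{4}$ ($I = - \frac{1}{4} - \frac{5}{5} = \left(-1\right) \frac{1}{4} - 1 = - \frac{1}{4} - 1 = - \frac{5}{4} \approx -1.25$)
$j{\left(Y \right)} = 0$
$K{\left(h \right)} = 0$
$11406 - - 67 \left(K{\left(I \right)} + J\right) = 11406 - - 67 \left(0 + 30\right) = 11406 - \left(-67\right) 30 = 11406 - -2010 = 11406 + 2010 = 13416$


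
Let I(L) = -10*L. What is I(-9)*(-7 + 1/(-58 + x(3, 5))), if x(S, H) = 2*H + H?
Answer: -27180/43 ≈ -632.09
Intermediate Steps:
x(S, H) = 3*H
I(-9)*(-7 + 1/(-58 + x(3, 5))) = (-10*(-9))*(-7 + 1/(-58 + 3*5)) = 90*(-7 + 1/(-58 + 15)) = 90*(-7 + 1/(-43)) = 90*(-7 - 1/43) = 90*(-302/43) = -27180/43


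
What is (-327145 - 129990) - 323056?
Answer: -780191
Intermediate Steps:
(-327145 - 129990) - 323056 = -457135 - 323056 = -780191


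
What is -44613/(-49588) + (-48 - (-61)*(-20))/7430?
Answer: 134298503/184219420 ≈ 0.72901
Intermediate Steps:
-44613/(-49588) + (-48 - (-61)*(-20))/7430 = -44613*(-1/49588) + (-48 - 1*1220)*(1/7430) = 44613/49588 + (-48 - 1220)*(1/7430) = 44613/49588 - 1268*1/7430 = 44613/49588 - 634/3715 = 134298503/184219420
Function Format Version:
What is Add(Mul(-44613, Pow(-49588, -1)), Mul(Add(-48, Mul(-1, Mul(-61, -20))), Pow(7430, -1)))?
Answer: Rational(134298503, 184219420) ≈ 0.72901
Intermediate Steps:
Add(Mul(-44613, Pow(-49588, -1)), Mul(Add(-48, Mul(-1, Mul(-61, -20))), Pow(7430, -1))) = Add(Mul(-44613, Rational(-1, 49588)), Mul(Add(-48, Mul(-1, 1220)), Rational(1, 7430))) = Add(Rational(44613, 49588), Mul(Add(-48, -1220), Rational(1, 7430))) = Add(Rational(44613, 49588), Mul(-1268, Rational(1, 7430))) = Add(Rational(44613, 49588), Rational(-634, 3715)) = Rational(134298503, 184219420)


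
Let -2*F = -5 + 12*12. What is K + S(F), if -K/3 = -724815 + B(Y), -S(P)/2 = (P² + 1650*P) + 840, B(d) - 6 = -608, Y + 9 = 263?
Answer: 4788521/2 ≈ 2.3943e+6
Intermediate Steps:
Y = 254 (Y = -9 + 263 = 254)
B(d) = -602 (B(d) = 6 - 608 = -602)
F = -139/2 (F = -(-5 + 12*12)/2 = -(-5 + 144)/2 = -½*139 = -139/2 ≈ -69.500)
S(P) = -1680 - 3300*P - 2*P² (S(P) = -2*((P² + 1650*P) + 840) = -2*(840 + P² + 1650*P) = -1680 - 3300*P - 2*P²)
K = 2176251 (K = -3*(-724815 - 602) = -3*(-725417) = 2176251)
K + S(F) = 2176251 + (-1680 - 3300*(-139/2) - 2*(-139/2)²) = 2176251 + (-1680 + 229350 - 2*19321/4) = 2176251 + (-1680 + 229350 - 19321/2) = 2176251 + 436019/2 = 4788521/2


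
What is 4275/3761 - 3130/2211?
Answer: -2319905/8315571 ≈ -0.27898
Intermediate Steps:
4275/3761 - 3130/2211 = -2319905/8315571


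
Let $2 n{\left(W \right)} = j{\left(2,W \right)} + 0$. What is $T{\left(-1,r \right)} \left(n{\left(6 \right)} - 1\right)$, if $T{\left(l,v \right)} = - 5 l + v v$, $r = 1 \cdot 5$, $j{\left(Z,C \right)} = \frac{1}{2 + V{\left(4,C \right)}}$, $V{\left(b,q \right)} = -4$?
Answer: $- \frac{75}{2} \approx -37.5$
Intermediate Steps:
$j{\left(Z,C \right)} = - \frac{1}{2}$ ($j{\left(Z,C \right)} = \frac{1}{2 - 4} = \frac{1}{-2} = - \frac{1}{2}$)
$r = 5$
$T{\left(l,v \right)} = v^{2} - 5 l$ ($T{\left(l,v \right)} = - 5 l + v^{2} = v^{2} - 5 l$)
$n{\left(W \right)} = - \frac{1}{4}$ ($n{\left(W \right)} = \frac{- \frac{1}{2} + 0}{2} = \frac{1}{2} \left(- \frac{1}{2}\right) = - \frac{1}{4}$)
$T{\left(-1,r \right)} \left(n{\left(6 \right)} - 1\right) = \left(5^{2} - -5\right) \left(- \frac{1}{4} - 1\right) = \left(25 + 5\right) \left(- \frac{5}{4}\right) = 30 \left(- \frac{5}{4}\right) = - \frac{75}{2}$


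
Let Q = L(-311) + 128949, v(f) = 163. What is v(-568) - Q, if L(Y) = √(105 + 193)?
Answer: -128786 - √298 ≈ -1.2880e+5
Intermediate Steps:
L(Y) = √298
Q = 128949 + √298 (Q = √298 + 128949 = 128949 + √298 ≈ 1.2897e+5)
v(-568) - Q = 163 - (128949 + √298) = 163 + (-128949 - √298) = -128786 - √298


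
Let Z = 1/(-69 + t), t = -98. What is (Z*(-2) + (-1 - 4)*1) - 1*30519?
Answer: -5097506/167 ≈ -30524.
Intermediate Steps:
Z = -1/167 (Z = 1/(-69 - 98) = 1/(-167) = -1/167 ≈ -0.0059880)
(Z*(-2) + (-1 - 4)*1) - 1*30519 = (-1/167*(-2) + (-1 - 4)*1) - 1*30519 = (2/167 - 5*1) - 30519 = (2/167 - 5) - 30519 = -833/167 - 30519 = -5097506/167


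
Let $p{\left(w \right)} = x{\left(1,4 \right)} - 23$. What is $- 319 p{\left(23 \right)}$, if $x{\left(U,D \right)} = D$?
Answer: $6061$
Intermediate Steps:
$p{\left(w \right)} = -19$ ($p{\left(w \right)} = 4 - 23 = -19$)
$- 319 p{\left(23 \right)} = \left(-319\right) \left(-19\right) = 6061$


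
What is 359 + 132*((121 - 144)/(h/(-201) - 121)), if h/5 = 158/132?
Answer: 616679155/1605581 ≈ 384.08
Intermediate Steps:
h = 395/66 (h = 5*(158/132) = 5*(158*(1/132)) = 5*(79/66) = 395/66 ≈ 5.9848)
359 + 132*((121 - 144)/(h/(-201) - 121)) = 359 + 132*((121 - 144)/((395/66)/(-201) - 121)) = 359 + 132*(-23/((395/66)*(-1/201) - 121)) = 359 + 132*(-23/(-395/13266 - 121)) = 359 + 132*(-23/(-1605581/13266)) = 359 + 132*(-23*(-13266/1605581)) = 359 + 132*(305118/1605581) = 359 + 40275576/1605581 = 616679155/1605581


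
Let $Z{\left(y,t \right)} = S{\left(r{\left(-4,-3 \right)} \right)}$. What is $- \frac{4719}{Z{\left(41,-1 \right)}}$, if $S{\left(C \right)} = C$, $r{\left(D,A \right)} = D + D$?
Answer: $\frac{4719}{8} \approx 589.88$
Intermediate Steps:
$r{\left(D,A \right)} = 2 D$
$Z{\left(y,t \right)} = -8$ ($Z{\left(y,t \right)} = 2 \left(-4\right) = -8$)
$- \frac{4719}{Z{\left(41,-1 \right)}} = - \frac{4719}{-8} = \left(-4719\right) \left(- \frac{1}{8}\right) = \frac{4719}{8}$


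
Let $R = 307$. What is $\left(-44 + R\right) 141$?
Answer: $37083$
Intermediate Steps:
$\left(-44 + R\right) 141 = \left(-44 + 307\right) 141 = 263 \cdot 141 = 37083$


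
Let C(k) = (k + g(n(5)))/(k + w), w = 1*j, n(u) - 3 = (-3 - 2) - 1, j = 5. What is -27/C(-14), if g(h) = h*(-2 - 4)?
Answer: 243/4 ≈ 60.750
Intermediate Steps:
n(u) = -3 (n(u) = 3 + ((-3 - 2) - 1) = 3 + (-5 - 1) = 3 - 6 = -3)
g(h) = -6*h (g(h) = h*(-6) = -6*h)
w = 5 (w = 1*5 = 5)
C(k) = (18 + k)/(5 + k) (C(k) = (k - 6*(-3))/(k + 5) = (k + 18)/(5 + k) = (18 + k)/(5 + k))
-27/C(-14) = -27*(5 - 14)/(18 - 14) = -27/(4/(-9)) = -27/((-⅑*4)) = -27/(-4/9) = -27*(-9/4) = 243/4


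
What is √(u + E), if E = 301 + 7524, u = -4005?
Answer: 2*√955 ≈ 61.806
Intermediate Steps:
E = 7825
√(u + E) = √(-4005 + 7825) = √3820 = 2*√955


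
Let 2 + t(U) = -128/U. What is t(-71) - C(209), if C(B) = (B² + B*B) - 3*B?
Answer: -6158199/71 ≈ -86735.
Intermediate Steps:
C(B) = -3*B + 2*B² (C(B) = (B² + B²) - 3*B = 2*B² - 3*B = -3*B + 2*B²)
t(U) = -2 - 128/U
t(-71) - C(209) = (-2 - 128/(-71)) - 209*(-3 + 2*209) = (-2 - 128*(-1/71)) - 209*(-3 + 418) = (-2 + 128/71) - 209*415 = -14/71 - 1*86735 = -14/71 - 86735 = -6158199/71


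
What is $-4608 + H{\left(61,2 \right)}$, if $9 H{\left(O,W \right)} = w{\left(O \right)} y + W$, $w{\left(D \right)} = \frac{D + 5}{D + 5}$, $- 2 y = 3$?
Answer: $- \frac{82943}{18} \approx -4607.9$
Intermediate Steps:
$y = - \frac{3}{2}$ ($y = \left(- \frac{1}{2}\right) 3 = - \frac{3}{2} \approx -1.5$)
$w{\left(D \right)} = 1$ ($w{\left(D \right)} = \frac{5 + D}{5 + D} = 1$)
$H{\left(O,W \right)} = - \frac{1}{6} + \frac{W}{9}$ ($H{\left(O,W \right)} = \frac{1 \left(- \frac{3}{2}\right) + W}{9} = \frac{- \frac{3}{2} + W}{9} = - \frac{1}{6} + \frac{W}{9}$)
$-4608 + H{\left(61,2 \right)} = -4608 + \left(- \frac{1}{6} + \frac{1}{9} \cdot 2\right) = -4608 + \left(- \frac{1}{6} + \frac{2}{9}\right) = -4608 + \frac{1}{18} = - \frac{82943}{18}$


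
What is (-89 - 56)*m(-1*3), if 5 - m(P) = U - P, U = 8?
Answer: 870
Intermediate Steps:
m(P) = -3 + P (m(P) = 5 - (8 - P) = 5 + (-8 + P) = -3 + P)
(-89 - 56)*m(-1*3) = (-89 - 56)*(-3 - 1*3) = -145*(-3 - 3) = -145*(-6) = 870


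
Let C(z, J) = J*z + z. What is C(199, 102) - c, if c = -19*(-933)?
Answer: 2770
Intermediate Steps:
c = 17727
C(z, J) = z + J*z
C(199, 102) - c = 199*(1 + 102) - 1*17727 = 199*103 - 17727 = 20497 - 17727 = 2770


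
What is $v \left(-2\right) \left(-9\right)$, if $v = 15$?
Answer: $270$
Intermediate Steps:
$v \left(-2\right) \left(-9\right) = 15 \left(-2\right) \left(-9\right) = \left(-30\right) \left(-9\right) = 270$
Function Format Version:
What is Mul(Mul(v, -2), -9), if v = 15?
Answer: 270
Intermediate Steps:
Mul(Mul(v, -2), -9) = Mul(Mul(15, -2), -9) = Mul(-30, -9) = 270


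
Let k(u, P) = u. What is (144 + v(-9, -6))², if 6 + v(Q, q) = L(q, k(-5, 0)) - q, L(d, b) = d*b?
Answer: 30276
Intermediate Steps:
L(d, b) = b*d
v(Q, q) = -6 - 6*q (v(Q, q) = -6 + (-5*q - q) = -6 - 6*q)
(144 + v(-9, -6))² = (144 + (-6 - 6*(-6)))² = (144 + (-6 + 36))² = (144 + 30)² = 174² = 30276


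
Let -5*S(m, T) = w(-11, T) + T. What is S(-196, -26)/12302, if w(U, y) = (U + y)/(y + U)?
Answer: 5/12302 ≈ 0.00040644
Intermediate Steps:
w(U, y) = 1 (w(U, y) = (U + y)/(U + y) = 1)
S(m, T) = -⅕ - T/5 (S(m, T) = -(1 + T)/5 = -⅕ - T/5)
S(-196, -26)/12302 = (-⅕ - ⅕*(-26))/12302 = (-⅕ + 26/5)*(1/12302) = 5*(1/12302) = 5/12302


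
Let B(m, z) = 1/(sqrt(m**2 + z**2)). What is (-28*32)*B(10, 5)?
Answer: -896*sqrt(5)/25 ≈ -80.141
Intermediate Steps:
B(m, z) = 1/sqrt(m**2 + z**2)
(-28*32)*B(10, 5) = (-28*32)/sqrt(10**2 + 5**2) = -896/sqrt(100 + 25) = -896*sqrt(5)/25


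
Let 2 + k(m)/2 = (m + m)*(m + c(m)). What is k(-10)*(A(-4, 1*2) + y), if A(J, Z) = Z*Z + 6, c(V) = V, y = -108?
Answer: -78008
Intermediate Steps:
A(J, Z) = 6 + Z**2 (A(J, Z) = Z**2 + 6 = 6 + Z**2)
k(m) = -4 + 8*m**2 (k(m) = -4 + 2*((m + m)*(m + m)) = -4 + 2*((2*m)*(2*m)) = -4 + 2*(4*m**2) = -4 + 8*m**2)
k(-10)*(A(-4, 1*2) + y) = (-4 + 8*(-10)**2)*((6 + (1*2)**2) - 108) = (-4 + 8*100)*((6 + 2**2) - 108) = (-4 + 800)*((6 + 4) - 108) = 796*(10 - 108) = 796*(-98) = -78008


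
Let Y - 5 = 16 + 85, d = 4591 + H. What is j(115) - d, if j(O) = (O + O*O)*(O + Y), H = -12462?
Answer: 2956011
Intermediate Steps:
d = -7871 (d = 4591 - 12462 = -7871)
Y = 106 (Y = 5 + (16 + 85) = 5 + 101 = 106)
j(O) = (106 + O)*(O + O**2) (j(O) = (O + O*O)*(O + 106) = (O + O**2)*(106 + O) = (106 + O)*(O + O**2))
j(115) - d = 115*(106 + 115**2 + 107*115) - 1*(-7871) = 115*(106 + 13225 + 12305) + 7871 = 115*25636 + 7871 = 2948140 + 7871 = 2956011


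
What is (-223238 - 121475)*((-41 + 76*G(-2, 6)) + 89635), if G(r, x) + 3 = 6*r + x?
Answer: -30648432830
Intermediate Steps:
G(r, x) = -3 + x + 6*r (G(r, x) = -3 + (6*r + x) = -3 + (x + 6*r) = -3 + x + 6*r)
(-223238 - 121475)*((-41 + 76*G(-2, 6)) + 89635) = (-223238 - 121475)*((-41 + 76*(-3 + 6 + 6*(-2))) + 89635) = -344713*((-41 + 76*(-3 + 6 - 12)) + 89635) = -344713*((-41 + 76*(-9)) + 89635) = -344713*((-41 - 684) + 89635) = -344713*(-725 + 89635) = -344713*88910 = -30648432830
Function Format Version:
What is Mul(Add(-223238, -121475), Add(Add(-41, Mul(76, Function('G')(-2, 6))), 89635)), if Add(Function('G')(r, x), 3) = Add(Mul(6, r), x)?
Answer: -30648432830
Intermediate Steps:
Function('G')(r, x) = Add(-3, x, Mul(6, r)) (Function('G')(r, x) = Add(-3, Add(Mul(6, r), x)) = Add(-3, Add(x, Mul(6, r))) = Add(-3, x, Mul(6, r)))
Mul(Add(-223238, -121475), Add(Add(-41, Mul(76, Function('G')(-2, 6))), 89635)) = Mul(Add(-223238, -121475), Add(Add(-41, Mul(76, Add(-3, 6, Mul(6, -2)))), 89635)) = Mul(-344713, Add(Add(-41, Mul(76, Add(-3, 6, -12))), 89635)) = Mul(-344713, Add(Add(-41, Mul(76, -9)), 89635)) = Mul(-344713, Add(Add(-41, -684), 89635)) = Mul(-344713, Add(-725, 89635)) = Mul(-344713, 88910) = -30648432830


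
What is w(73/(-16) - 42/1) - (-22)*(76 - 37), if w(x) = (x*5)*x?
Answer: 2994773/256 ≈ 11698.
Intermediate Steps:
w(x) = 5*x² (w(x) = (5*x)*x = 5*x²)
w(73/(-16) - 42/1) - (-22)*(76 - 37) = 5*(73/(-16) - 42/1)² - (-22)*(76 - 37) = 5*(73*(-1/16) - 42*1)² - (-22)*39 = 5*(-73/16 - 42)² - 1*(-858) = 5*(-745/16)² + 858 = 5*(555025/256) + 858 = 2775125/256 + 858 = 2994773/256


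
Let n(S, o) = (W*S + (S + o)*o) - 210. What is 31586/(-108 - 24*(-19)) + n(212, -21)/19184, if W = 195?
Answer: 154715809/1669008 ≈ 92.699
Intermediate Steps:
n(S, o) = -210 + 195*S + o*(S + o) (n(S, o) = (195*S + (S + o)*o) - 210 = (195*S + o*(S + o)) - 210 = -210 + 195*S + o*(S + o))
31586/(-108 - 24*(-19)) + n(212, -21)/19184 = 31586/(-108 - 24*(-19)) + (-210 + (-21)² + 195*212 + 212*(-21))/19184 = 31586/(-108 + 456) + (-210 + 441 + 41340 - 4452)*(1/19184) = 31586/348 + 37119*(1/19184) = 31586*(1/348) + 37119/19184 = 15793/174 + 37119/19184 = 154715809/1669008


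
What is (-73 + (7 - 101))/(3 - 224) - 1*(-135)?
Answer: 30002/221 ≈ 135.76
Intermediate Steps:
(-73 + (7 - 101))/(3 - 224) - 1*(-135) = (-73 - 94)/(-221) + 135 = -167*(-1/221) + 135 = 167/221 + 135 = 30002/221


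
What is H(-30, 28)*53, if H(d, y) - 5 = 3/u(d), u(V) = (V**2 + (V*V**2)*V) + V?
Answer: 71626903/270290 ≈ 265.00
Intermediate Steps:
u(V) = V + V**2 + V**4 (u(V) = (V**2 + V**3*V) + V = (V**2 + V**4) + V = V + V**2 + V**4)
H(d, y) = 5 + 3/(d*(1 + d + d**3)) (H(d, y) = 5 + 3/((d*(1 + d + d**3))) = 5 + 3*(1/(d*(1 + d + d**3))) = 5 + 3/(d*(1 + d + d**3)))
H(-30, 28)*53 = (5 + 3/(-30*(1 - 30 + (-30)**3)))*53 = (5 + 3*(-1/30)/(1 - 30 - 27000))*53 = (5 + 3*(-1/30)/(-27029))*53 = (5 + 3*(-1/30)*(-1/27029))*53 = (5 + 1/270290)*53 = (1351451/270290)*53 = 71626903/270290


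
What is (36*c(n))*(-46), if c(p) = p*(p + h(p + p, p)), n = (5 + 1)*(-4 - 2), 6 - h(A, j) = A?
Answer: 2503872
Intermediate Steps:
h(A, j) = 6 - A
n = -36 (n = 6*(-6) = -36)
c(p) = p*(6 - p) (c(p) = p*(p + (6 - (p + p))) = p*(p + (6 - 2*p)) = p*(6 - p))
(36*c(n))*(-46) = (36*(-36*(6 - 1*(-36))))*(-46) = (36*(-36*(6 + 36)))*(-46) = (36*(-36*42))*(-46) = (36*(-1512))*(-46) = -54432*(-46) = 2503872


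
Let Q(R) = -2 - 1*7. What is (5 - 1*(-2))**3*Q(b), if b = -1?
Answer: -3087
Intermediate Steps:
Q(R) = -9 (Q(R) = -2 - 7 = -9)
(5 - 1*(-2))**3*Q(b) = (5 - 1*(-2))**3*(-9) = (5 + 2)**3*(-9) = 7**3*(-9) = 343*(-9) = -3087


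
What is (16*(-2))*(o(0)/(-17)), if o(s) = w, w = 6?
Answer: 192/17 ≈ 11.294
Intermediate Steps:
o(s) = 6
(16*(-2))*(o(0)/(-17)) = (16*(-2))*(6/(-17)) = -192*(-1)/17 = -32*(-6/17) = 192/17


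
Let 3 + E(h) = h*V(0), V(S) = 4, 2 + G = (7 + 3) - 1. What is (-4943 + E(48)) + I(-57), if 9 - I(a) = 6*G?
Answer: -4787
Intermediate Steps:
G = 7 (G = -2 + ((7 + 3) - 1) = -2 + (10 - 1) = -2 + 9 = 7)
E(h) = -3 + 4*h (E(h) = -3 + h*4 = -3 + 4*h)
I(a) = -33 (I(a) = 9 - 6*7 = 9 - 1*42 = 9 - 42 = -33)
(-4943 + E(48)) + I(-57) = (-4943 + (-3 + 4*48)) - 33 = (-4943 + (-3 + 192)) - 33 = (-4943 + 189) - 33 = -4754 - 33 = -4787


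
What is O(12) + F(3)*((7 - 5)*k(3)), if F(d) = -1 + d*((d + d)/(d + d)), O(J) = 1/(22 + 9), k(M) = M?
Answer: 373/31 ≈ 12.032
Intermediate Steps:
O(J) = 1/31
F(d) = -1 + d (F(d) = -1 + d*((2*d)/((2*d))) = -1 + d*((2*d)*(1/(2*d))) = -1 + d*1 = -1 + d)
O(12) + F(3)*((7 - 5)*k(3)) = 1/31 + (-1 + 3)*((7 - 5)*3) = 1/31 + 2*(2*3) = 1/31 + 2*6 = 1/31 + 12 = 373/31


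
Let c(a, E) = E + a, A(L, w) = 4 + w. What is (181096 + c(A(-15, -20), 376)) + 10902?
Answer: 192358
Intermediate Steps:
(181096 + c(A(-15, -20), 376)) + 10902 = (181096 + (376 + (4 - 20))) + 10902 = (181096 + (376 - 16)) + 10902 = (181096 + 360) + 10902 = 181456 + 10902 = 192358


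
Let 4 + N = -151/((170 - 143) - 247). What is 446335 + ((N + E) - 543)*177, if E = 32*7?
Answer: 85642807/220 ≈ 3.8929e+5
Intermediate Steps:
E = 224
N = -729/220 (N = -4 - 151/((170 - 143) - 247) = -4 - 151/(27 - 247) = -4 - 151/(-220) = -4 - 151*(-1/220) = -4 + 151/220 = -729/220 ≈ -3.3136)
446335 + ((N + E) - 543)*177 = 446335 + ((-729/220 + 224) - 543)*177 = 446335 + (48551/220 - 543)*177 = 446335 - 70909/220*177 = 446335 - 12550893/220 = 85642807/220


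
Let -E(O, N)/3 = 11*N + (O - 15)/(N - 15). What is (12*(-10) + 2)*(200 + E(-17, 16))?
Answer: 27376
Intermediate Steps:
E(O, N) = -33*N - 3*(-15 + O)/(-15 + N) (E(O, N) = -3*(11*N + (O - 15)/(N - 15)) = -3*(11*N + (-15 + O)/(-15 + N)) = -33*N - 3*(-15 + O)/(-15 + N))
(12*(-10) + 2)*(200 + E(-17, 16)) = (12*(-10) + 2)*(200 + 3*(15 - 1*(-17) - 11*16**2 + 165*16)/(-15 + 16)) = (-120 + 2)*(200 + 3*(15 + 17 - 11*256 + 2640)/1) = -118*(200 + 3*1*(15 + 17 - 2816 + 2640)) = -118*(200 + 3*1*(-144)) = -118*(200 - 432) = -118*(-232) = 27376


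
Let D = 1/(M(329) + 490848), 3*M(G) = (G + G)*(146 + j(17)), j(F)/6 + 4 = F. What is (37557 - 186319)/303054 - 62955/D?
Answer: -5151062927152301/151527 ≈ -3.3994e+10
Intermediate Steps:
j(F) = -24 + 6*F
M(G) = 448*G/3 (M(G) = ((G + G)*(146 + (-24 + 6*17)))/3 = ((2*G)*(146 + (-24 + 102)))/3 = ((2*G)*(146 + 78))/3 = ((2*G)*224)/3 = (448*G)/3 = 448*G/3)
D = 3/1619936 (D = 1/((448/3)*329 + 490848) = 1/(147392/3 + 490848) = 1/(1619936/3) = 3/1619936 ≈ 1.8519e-6)
(37557 - 186319)/303054 - 62955/D = (37557 - 186319)/303054 - 62955/3/1619936 = -148762*1/303054 - 62955*1619936/3 = -74381/151527 - 33994356960 = -5151062927152301/151527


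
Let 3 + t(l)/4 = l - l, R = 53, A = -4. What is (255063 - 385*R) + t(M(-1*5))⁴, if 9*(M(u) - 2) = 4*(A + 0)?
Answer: 255394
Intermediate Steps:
M(u) = 2/9 (M(u) = 2 + (4*(-4 + 0))/9 = 2 + (4*(-4))/9 = 2 + (⅑)*(-16) = 2 - 16/9 = 2/9)
t(l) = -12 (t(l) = -12 + 4*(l - l) = -12 + 4*0 = -12 + 0 = -12)
(255063 - 385*R) + t(M(-1*5))⁴ = (255063 - 385*53) + (-12)⁴ = (255063 - 20405) + 20736 = 234658 + 20736 = 255394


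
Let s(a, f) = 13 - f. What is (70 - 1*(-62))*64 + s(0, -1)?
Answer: 8462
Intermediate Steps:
(70 - 1*(-62))*64 + s(0, -1) = (70 - 1*(-62))*64 + (13 - 1*(-1)) = (70 + 62)*64 + (13 + 1) = 132*64 + 14 = 8448 + 14 = 8462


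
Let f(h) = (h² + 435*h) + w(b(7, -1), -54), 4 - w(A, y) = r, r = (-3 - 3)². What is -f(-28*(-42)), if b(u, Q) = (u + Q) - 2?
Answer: -1894504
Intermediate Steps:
b(u, Q) = -2 + Q + u (b(u, Q) = (Q + u) - 2 = -2 + Q + u)
r = 36 (r = (-6)² = 36)
w(A, y) = -32 (w(A, y) = 4 - 1*36 = 4 - 36 = -32)
f(h) = -32 + h² + 435*h (f(h) = (h² + 435*h) - 32 = -32 + h² + 435*h)
-f(-28*(-42)) = -(-32 + (-28*(-42))² + 435*(-28*(-42))) = -(-32 + 1176² + 435*1176) = -(-32 + 1382976 + 511560) = -1*1894504 = -1894504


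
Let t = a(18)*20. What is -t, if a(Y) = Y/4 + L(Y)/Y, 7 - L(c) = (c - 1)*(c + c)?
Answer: 5240/9 ≈ 582.22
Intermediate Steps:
L(c) = 7 - 2*c*(-1 + c) (L(c) = 7 - (c - 1)*(c + c) = 7 - (-1 + c)*2*c = 7 - 2*c*(-1 + c))
a(Y) = Y/4 + (7 - 2*Y**2 + 2*Y)/Y
t = -5240/9 (t = (2 + 7/18 - 7/4*18)*20 = (2 + 7*(1/18) - 63/2)*20 = (2 + 7/18 - 63/2)*20 = -262/9*20 = -5240/9 ≈ -582.22)
-t = -1*(-5240/9) = 5240/9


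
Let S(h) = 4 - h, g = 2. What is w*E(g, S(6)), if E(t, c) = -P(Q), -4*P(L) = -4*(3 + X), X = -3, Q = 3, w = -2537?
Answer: 0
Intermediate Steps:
P(L) = 0 (P(L) = -(-1)*(3 - 3) = -(-1)*0 = -¼*0 = 0)
E(t, c) = 0 (E(t, c) = -1*0 = 0)
w*E(g, S(6)) = -2537*0 = 0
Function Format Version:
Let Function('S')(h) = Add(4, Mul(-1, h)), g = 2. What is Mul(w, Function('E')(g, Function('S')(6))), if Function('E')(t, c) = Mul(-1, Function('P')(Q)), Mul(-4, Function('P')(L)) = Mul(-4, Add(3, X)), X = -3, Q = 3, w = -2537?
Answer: 0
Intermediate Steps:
Function('P')(L) = 0 (Function('P')(L) = Mul(Rational(-1, 4), Mul(-4, Add(3, -3))) = Mul(Rational(-1, 4), Mul(-4, 0)) = Mul(Rational(-1, 4), 0) = 0)
Function('E')(t, c) = 0 (Function('E')(t, c) = Mul(-1, 0) = 0)
Mul(w, Function('E')(g, Function('S')(6))) = Mul(-2537, 0) = 0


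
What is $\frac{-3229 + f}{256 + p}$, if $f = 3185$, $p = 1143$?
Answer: $- \frac{44}{1399} \approx -0.031451$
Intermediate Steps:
$\frac{-3229 + f}{256 + p} = \frac{-3229 + 3185}{256 + 1143} = - \frac{44}{1399}$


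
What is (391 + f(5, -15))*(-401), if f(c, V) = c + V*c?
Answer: -128721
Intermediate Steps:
(391 + f(5, -15))*(-401) = (391 + 5*(1 - 15))*(-401) = (391 + 5*(-14))*(-401) = (391 - 70)*(-401) = 321*(-401) = -128721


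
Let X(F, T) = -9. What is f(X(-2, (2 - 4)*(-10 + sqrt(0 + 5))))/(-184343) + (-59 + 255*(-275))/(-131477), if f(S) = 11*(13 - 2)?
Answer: 12922020395/24236864611 ≈ 0.53316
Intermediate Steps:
f(S) = 121 (f(S) = 11*11 = 121)
f(X(-2, (2 - 4)*(-10 + sqrt(0 + 5))))/(-184343) + (-59 + 255*(-275))/(-131477) = 121/(-184343) + (-59 + 255*(-275))/(-131477) = 121*(-1/184343) + (-59 - 70125)*(-1/131477) = -121/184343 - 70184*(-1/131477) = -121/184343 + 70184/131477 = 12922020395/24236864611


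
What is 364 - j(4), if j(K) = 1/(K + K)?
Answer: 2911/8 ≈ 363.88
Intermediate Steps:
j(K) = 1/(2*K)
364 - j(4) = 364 - 1/(2*4) = 364 - 1*⅛ = 364 - ⅛ = 2911/8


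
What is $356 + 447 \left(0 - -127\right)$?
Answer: $57125$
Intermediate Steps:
$356 + 447 \left(0 - -127\right) = 356 + 447 \left(0 + 127\right) = 356 + 447 \cdot 127 = 356 + 56769 = 57125$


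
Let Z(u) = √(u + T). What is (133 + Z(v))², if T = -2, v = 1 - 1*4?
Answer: (133 + I*√5)² ≈ 17684.0 + 594.79*I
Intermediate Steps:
v = -3 (v = 1 - 4 = -3)
Z(u) = √(-2 + u) (Z(u) = √(u - 2) = √(-2 + u))
(133 + Z(v))² = (133 + √(-2 - 3))² = (133 + √(-5))² = (133 + I*√5)²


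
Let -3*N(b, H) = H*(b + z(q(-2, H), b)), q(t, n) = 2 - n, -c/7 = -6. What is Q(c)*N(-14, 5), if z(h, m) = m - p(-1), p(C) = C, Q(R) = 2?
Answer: 90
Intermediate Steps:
c = 42 (c = -7*(-6) = 42)
z(h, m) = 1 + m (z(h, m) = m - 1*(-1) = m + 1 = 1 + m)
N(b, H) = -H*(1 + 2*b)/3 (N(b, H) = -H*(b + (1 + b))/3 = -H*(1 + 2*b)/3)
Q(c)*N(-14, 5) = 2*(-1/3*5*(1 + 2*(-14))) = 2*(-1/3*5*(1 - 28)) = 2*(-1/3*5*(-27)) = 2*45 = 90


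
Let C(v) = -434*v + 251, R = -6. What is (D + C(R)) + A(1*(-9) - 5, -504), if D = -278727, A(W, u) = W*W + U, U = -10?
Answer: -275686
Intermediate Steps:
A(W, u) = -10 + W² (A(W, u) = W*W - 10 = W² - 10 = -10 + W²)
C(v) = 251 - 434*v
(D + C(R)) + A(1*(-9) - 5, -504) = (-278727 + (251 - 434*(-6))) + (-10 + (1*(-9) - 5)²) = (-278727 + (251 + 2604)) + (-10 + (-9 - 5)²) = (-278727 + 2855) + (-10 + (-14)²) = -275872 + (-10 + 196) = -275872 + 186 = -275686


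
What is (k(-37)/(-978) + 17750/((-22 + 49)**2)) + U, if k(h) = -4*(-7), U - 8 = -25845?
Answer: -3067243351/118827 ≈ -25813.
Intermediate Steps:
U = -25837 (U = 8 - 25845 = -25837)
k(h) = 28
(k(-37)/(-978) + 17750/((-22 + 49)**2)) + U = (28/(-978) + 17750/((-22 + 49)**2)) - 25837 = (28*(-1/978) + 17750/(27**2)) - 25837 = (-14/489 + 17750/729) - 25837 = 2889848/118827 - 25837 = -3067243351/118827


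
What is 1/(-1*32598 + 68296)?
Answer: 1/35698 ≈ 2.8013e-5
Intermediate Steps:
1/(-1*32598 + 68296) = 1/(-32598 + 68296) = 1/35698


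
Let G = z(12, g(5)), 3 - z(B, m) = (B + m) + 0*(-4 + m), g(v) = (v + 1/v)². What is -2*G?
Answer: 1802/25 ≈ 72.080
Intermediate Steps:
g(v) = (v + 1/v)²
z(B, m) = 3 - B - m (z(B, m) = 3 - ((B + m) + 0*(-4 + m)) = 3 - ((B + m) + 0) = 3 - (B + m) = 3 + (-B - m) = 3 - B - m)
G = -901/25 (G = 3 - 1*12 - (1 + 5²)²/5² = 3 - 12 - (1 + 25)²/25 = 3 - 12 - 26²/25 = 3 - 12 - 676/25 = -901/25 ≈ -36.040)
-2*G = -2*(-901/25) = 1802/25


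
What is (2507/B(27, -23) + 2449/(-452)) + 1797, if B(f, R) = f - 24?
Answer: 3562549/1356 ≈ 2627.3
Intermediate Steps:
B(f, R) = -24 + f
(2507/B(27, -23) + 2449/(-452)) + 1797 = (2507/(-24 + 27) + 2449/(-452)) + 1797 = (2507/3 + 2449*(-1/452)) + 1797 = (2507*(⅓) - 2449/452) + 1797 = (2507/3 - 2449/452) + 1797 = 1125817/1356 + 1797 = 3562549/1356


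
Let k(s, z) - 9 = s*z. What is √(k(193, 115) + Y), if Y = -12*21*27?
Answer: 10*√154 ≈ 124.10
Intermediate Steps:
k(s, z) = 9 + s*z
Y = -6804 (Y = -252*27 = -6804)
√(k(193, 115) + Y) = √((9 + 193*115) - 6804) = √((9 + 22195) - 6804) = √(22204 - 6804) = √15400 = 10*√154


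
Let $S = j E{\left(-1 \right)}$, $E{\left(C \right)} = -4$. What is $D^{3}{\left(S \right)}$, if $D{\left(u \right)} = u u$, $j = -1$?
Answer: $4096$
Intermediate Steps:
$S = 4$ ($S = \left(-1\right) \left(-4\right) = 4$)
$D{\left(u \right)} = u^{2}$
$D^{3}{\left(S \right)} = \left(4^{2}\right)^{3} = 16^{3} = 4096$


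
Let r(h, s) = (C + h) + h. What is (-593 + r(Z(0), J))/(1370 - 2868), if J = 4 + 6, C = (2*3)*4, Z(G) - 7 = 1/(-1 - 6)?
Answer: 3887/10486 ≈ 0.37068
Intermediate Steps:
Z(G) = 48/7 (Z(G) = 7 + 1/(-1 - 6) = 7 + 1/(-7) = 7 - ⅐ = 48/7)
C = 24 (C = 6*4 = 24)
J = 10
r(h, s) = 24 + 2*h (r(h, s) = (24 + h) + h = 24 + 2*h)
(-593 + r(Z(0), J))/(1370 - 2868) = (-593 + (24 + 2*(48/7)))/(1370 - 2868) = (-593 + (24 + 96/7))/(-1498) = (-593 + 264/7)*(-1/1498) = -3887/7*(-1/1498) = 3887/10486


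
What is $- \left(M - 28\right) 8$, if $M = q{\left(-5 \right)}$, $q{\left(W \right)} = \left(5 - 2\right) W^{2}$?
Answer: $-376$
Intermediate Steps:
$q{\left(W \right)} = 3 W^{2}$
$M = 75$ ($M = 3 \left(-5\right)^{2} = 3 \cdot 25 = 75$)
$- \left(M - 28\right) 8 = - \left(75 - 28\right) 8 = - 47 \cdot 8 = \left(-1\right) 376 = -376$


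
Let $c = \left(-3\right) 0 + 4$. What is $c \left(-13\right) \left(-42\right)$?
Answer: $2184$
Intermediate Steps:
$c = 4$ ($c = 0 + 4 = 4$)
$c \left(-13\right) \left(-42\right) = 4 \left(-13\right) \left(-42\right) = \left(-52\right) \left(-42\right) = 2184$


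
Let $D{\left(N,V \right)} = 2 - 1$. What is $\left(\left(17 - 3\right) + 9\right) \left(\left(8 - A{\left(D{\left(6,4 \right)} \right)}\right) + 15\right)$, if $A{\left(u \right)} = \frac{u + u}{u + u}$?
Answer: $506$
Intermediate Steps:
$D{\left(N,V \right)} = 1$ ($D{\left(N,V \right)} = 2 - 1 = 1$)
$A{\left(u \right)} = 1$ ($A{\left(u \right)} = \frac{2 u}{2 u} = 2 u \frac{1}{2 u} = 1$)
$\left(\left(17 - 3\right) + 9\right) \left(\left(8 - A{\left(D{\left(6,4 \right)} \right)}\right) + 15\right) = \left(\left(17 - 3\right) + 9\right) \left(\left(8 - 1\right) + 15\right) = \left(14 + 9\right) \left(\left(8 - 1\right) + 15\right) = 23 \left(7 + 15\right) = 23 \cdot 22 = 506$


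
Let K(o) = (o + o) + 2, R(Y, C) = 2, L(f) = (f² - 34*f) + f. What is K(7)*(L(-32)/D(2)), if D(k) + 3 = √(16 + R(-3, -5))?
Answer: 33280/3 + 33280*√2/3 ≈ 26782.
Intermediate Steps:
L(f) = f² - 33*f
D(k) = -3 + 3*√2 (D(k) = -3 + √(16 + 2) = -3 + √18 = -3 + 3*√2)
K(o) = 2 + 2*o (K(o) = 2*o + 2 = 2 + 2*o)
K(7)*(L(-32)/D(2)) = (2 + 2*7)*((-32*(-33 - 32))/(-3 + 3*√2)) = (2 + 14)*((-32*(-65))/(-3 + 3*√2)) = 16*(2080/(-3 + 3*√2)) = 33280/(-3 + 3*√2)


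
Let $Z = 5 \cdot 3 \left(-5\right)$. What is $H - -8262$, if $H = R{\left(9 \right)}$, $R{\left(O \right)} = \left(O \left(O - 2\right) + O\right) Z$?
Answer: $2862$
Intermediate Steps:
$Z = -75$ ($Z = 15 \left(-5\right) = -75$)
$R{\left(O \right)} = - 75 O - 75 O \left(-2 + O\right)$ ($R{\left(O \right)} = \left(O \left(O - 2\right) + O\right) \left(-75\right) = \left(O \left(-2 + O\right) + O\right) \left(-75\right) = \left(O + O \left(-2 + O\right)\right) \left(-75\right) = - 75 O - 75 O \left(-2 + O\right)$)
$H = -5400$ ($H = 75 \cdot 9 \left(1 - 9\right) = 75 \cdot 9 \left(-8\right) = -5400$)
$H - -8262 = -5400 - -8262 = -5400 + 8262 = 2862$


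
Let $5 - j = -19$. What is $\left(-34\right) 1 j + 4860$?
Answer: $4044$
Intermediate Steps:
$j = 24$ ($j = 5 - -19 = 5 + 19 = 24$)
$\left(-34\right) 1 j + 4860 = \left(-34\right) 1 \cdot 24 + 4860 = \left(-34\right) 24 + 4860 = -816 + 4860 = 4044$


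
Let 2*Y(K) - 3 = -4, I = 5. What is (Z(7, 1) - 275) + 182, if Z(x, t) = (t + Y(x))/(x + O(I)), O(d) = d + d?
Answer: -3161/34 ≈ -92.971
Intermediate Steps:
Y(K) = -½ (Y(K) = 3/2 + (½)*(-4) = 3/2 - 2 = -½)
O(d) = 2*d
Z(x, t) = (-½ + t)/(10 + x) (Z(x, t) = (t - ½)/(x + 2*5) = (-½ + t)/(x + 10) = (-½ + t)/(10 + x))
(Z(7, 1) - 275) + 182 = ((-½ + 1)/(10 + 7) - 275) + 182 = ((½)/17 - 275) + 182 = ((1/17)*(½) - 275) + 182 = (1/34 - 275) + 182 = -9349/34 + 182 = -3161/34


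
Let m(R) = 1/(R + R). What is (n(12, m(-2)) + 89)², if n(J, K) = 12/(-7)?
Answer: 373321/49 ≈ 7618.8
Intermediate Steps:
m(R) = 1/(2*R)
n(J, K) = -12/7 (n(J, K) = 12*(-⅐) = -12/7)
(n(12, m(-2)) + 89)² = (-12/7 + 89)² = (611/7)² = 373321/49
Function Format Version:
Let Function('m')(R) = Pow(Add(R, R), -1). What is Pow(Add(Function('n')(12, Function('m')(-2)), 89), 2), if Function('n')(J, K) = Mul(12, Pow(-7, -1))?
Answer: Rational(373321, 49) ≈ 7618.8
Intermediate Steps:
Function('m')(R) = Mul(Rational(1, 2), Pow(R, -1)) (Function('m')(R) = Pow(Mul(2, R), -1) = Mul(Rational(1, 2), Pow(R, -1)))
Function('n')(J, K) = Rational(-12, 7) (Function('n')(J, K) = Mul(12, Rational(-1, 7)) = Rational(-12, 7))
Pow(Add(Function('n')(12, Function('m')(-2)), 89), 2) = Pow(Add(Rational(-12, 7), 89), 2) = Pow(Rational(611, 7), 2) = Rational(373321, 49)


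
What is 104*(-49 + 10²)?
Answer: 5304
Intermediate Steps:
104*(-49 + 10²) = 104*(-49 + 100) = 104*51 = 5304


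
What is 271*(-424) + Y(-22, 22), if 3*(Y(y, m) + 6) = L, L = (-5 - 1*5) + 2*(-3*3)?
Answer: -344758/3 ≈ -1.1492e+5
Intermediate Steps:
L = -28 (L = (-5 - 5) + 2*(-9) = -10 - 18 = -28)
Y(y, m) = -46/3 (Y(y, m) = -6 + (1/3)*(-28) = -6 - 28/3 = -46/3)
271*(-424) + Y(-22, 22) = 271*(-424) - 46/3 = -114904 - 46/3 = -344758/3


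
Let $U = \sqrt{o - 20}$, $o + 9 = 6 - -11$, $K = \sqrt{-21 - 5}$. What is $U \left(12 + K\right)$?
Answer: $- 2 \sqrt{78} + 24 i \sqrt{3} \approx -17.664 + 41.569 i$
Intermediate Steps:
$K = i \sqrt{26}$ ($K = \sqrt{-26} = i \sqrt{26} \approx 5.099 i$)
$o = 8$ ($o = -9 + \left(6 - -11\right) = -9 + \left(6 + 11\right) = -9 + 17 = 8$)
$U = 2 i \sqrt{3}$ ($U = \sqrt{8 - 20} = \sqrt{-12} = 2 i \sqrt{3} \approx 3.4641 i$)
$U \left(12 + K\right) = 2 i \sqrt{3} \left(12 + i \sqrt{26}\right)$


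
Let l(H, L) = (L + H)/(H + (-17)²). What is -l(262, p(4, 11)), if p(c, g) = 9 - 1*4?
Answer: -267/551 ≈ -0.48457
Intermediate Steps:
p(c, g) = 5 (p(c, g) = 9 - 4 = 5)
l(H, L) = (H + L)/(289 + H) (l(H, L) = (H + L)/(H + 289) = (H + L)/(289 + H))
-l(262, p(4, 11)) = -(262 + 5)/(289 + 262) = -267/551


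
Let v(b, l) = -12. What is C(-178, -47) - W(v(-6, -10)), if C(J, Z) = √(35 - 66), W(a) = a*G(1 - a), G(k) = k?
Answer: 156 + I*√31 ≈ 156.0 + 5.5678*I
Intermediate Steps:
W(a) = a*(1 - a)
C(J, Z) = I*√31 (C(J, Z) = √(-31) = I*√31)
C(-178, -47) - W(v(-6, -10)) = I*√31 - (-12)*(1 - 1*(-12)) = I*√31 - (-12)*(1 + 12) = I*√31 - (-12)*13 = I*√31 - 1*(-156) = I*√31 + 156 = 156 + I*√31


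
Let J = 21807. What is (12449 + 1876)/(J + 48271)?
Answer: 14325/70078 ≈ 0.20442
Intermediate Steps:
(12449 + 1876)/(J + 48271) = (12449 + 1876)/(21807 + 48271) = 14325/70078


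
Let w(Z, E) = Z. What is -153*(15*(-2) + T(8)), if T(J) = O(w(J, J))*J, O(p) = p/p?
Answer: 3366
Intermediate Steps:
O(p) = 1
T(J) = J (T(J) = 1*J = J)
-153*(15*(-2) + T(8)) = -153*(15*(-2) + 8) = -153*(-30 + 8) = -153*(-22) = 3366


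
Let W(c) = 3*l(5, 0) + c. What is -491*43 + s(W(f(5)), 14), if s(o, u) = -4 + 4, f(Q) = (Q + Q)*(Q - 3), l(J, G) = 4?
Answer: -21113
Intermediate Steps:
f(Q) = 2*Q*(-3 + Q) (f(Q) = (2*Q)*(-3 + Q) = 2*Q*(-3 + Q))
W(c) = 12 + c (W(c) = 3*4 + c = 12 + c)
s(o, u) = 0
-491*43 + s(W(f(5)), 14) = -491*43 + 0 = -21113 + 0 = -21113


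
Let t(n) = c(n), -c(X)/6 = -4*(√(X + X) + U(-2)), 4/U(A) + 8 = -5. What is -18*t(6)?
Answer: 1728/13 - 864*√3 ≈ -1363.6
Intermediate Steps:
U(A) = -4/13 (U(A) = 4/(-8 - 5) = 4/(-13) = 4*(-1/13) = -4/13)
c(X) = -96/13 + 24*√2*√X (c(X) = -(-24)*(√(X + X) - 4/13) = -(-24)*(√(2*X) - 4/13) = -(-24)*(√2*√X - 4/13) = -(-24)*(-4/13 + √2*√X) = -6*(16/13 - 4*√2*√X) = -96/13 + 24*√2*√X)
t(n) = -96/13 + 24*√2*√n
-18*t(6) = -18*(-96/13 + 24*√2*√6) = -18*(-96/13 + 48*√3) = 1728/13 - 864*√3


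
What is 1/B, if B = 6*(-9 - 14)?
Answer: -1/138 ≈ -0.0072464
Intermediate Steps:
B = -138 (B = 6*(-23) = -138)
1/B = 1/(-138) = -1/138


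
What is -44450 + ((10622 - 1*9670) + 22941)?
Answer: -20557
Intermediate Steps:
-44450 + ((10622 - 1*9670) + 22941) = -44450 + ((10622 - 9670) + 22941) = -44450 + (952 + 22941) = -44450 + 23893 = -20557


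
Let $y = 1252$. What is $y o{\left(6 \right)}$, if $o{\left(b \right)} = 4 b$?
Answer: $30048$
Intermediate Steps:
$y o{\left(6 \right)} = 1252 \cdot 4 \cdot 6 = 1252 \cdot 24 = 30048$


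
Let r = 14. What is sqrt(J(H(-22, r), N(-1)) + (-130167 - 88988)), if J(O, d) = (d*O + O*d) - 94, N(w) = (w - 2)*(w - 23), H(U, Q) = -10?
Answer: 3*I*sqrt(24521) ≈ 469.78*I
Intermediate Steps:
N(w) = (-23 + w)*(-2 + w) (N(w) = (-2 + w)*(-23 + w) = (-23 + w)*(-2 + w))
J(O, d) = -94 + 2*O*d (J(O, d) = (O*d + O*d) - 94 = 2*O*d - 94 = -94 + 2*O*d)
sqrt(J(H(-22, r), N(-1)) + (-130167 - 88988)) = sqrt((-94 + 2*(-10)*(46 + (-1)**2 - 25*(-1))) + (-130167 - 88988)) = sqrt((-94 + 2*(-10)*(46 + 1 + 25)) - 219155) = sqrt((-94 + 2*(-10)*72) - 219155) = sqrt((-94 - 1440) - 219155) = sqrt(-1534 - 219155) = sqrt(-220689) = 3*I*sqrt(24521)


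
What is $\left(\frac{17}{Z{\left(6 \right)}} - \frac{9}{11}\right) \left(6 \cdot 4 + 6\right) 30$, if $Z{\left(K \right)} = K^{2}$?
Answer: $- \frac{3425}{11} \approx -311.36$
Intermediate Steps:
$\left(\frac{17}{Z{\left(6 \right)}} - \frac{9}{11}\right) \left(6 \cdot 4 + 6\right) 30 = \left(\frac{17}{6^{2}} - \frac{9}{11}\right) \left(6 \cdot 4 + 6\right) 30 = \left(\frac{17}{36} - \frac{9}{11}\right) \left(24 + 6\right) 30 = \left(17 \cdot \frac{1}{36} - \frac{9}{11}\right) 30 \cdot 30 = \left(\frac{17}{36} - \frac{9}{11}\right) 30 \cdot 30 = \left(- \frac{137}{396}\right) 30 \cdot 30 = \left(- \frac{685}{66}\right) 30 = - \frac{3425}{11}$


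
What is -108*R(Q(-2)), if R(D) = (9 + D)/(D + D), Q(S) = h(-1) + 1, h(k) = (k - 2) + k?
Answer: 108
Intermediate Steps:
h(k) = -2 + 2*k (h(k) = (-2 + k) + k = -2 + 2*k)
Q(S) = -3 (Q(S) = (-2 + 2*(-1)) + 1 = (-2 - 2) + 1 = -4 + 1 = -3)
R(D) = (9 + D)/(2*D) (R(D) = (9 + D)/((2*D)) = (9 + D)*(1/(2*D)) = (9 + D)/(2*D))
-108*R(Q(-2)) = -54*(9 - 3)/(-3) = -54*(-1)*6/3 = -108*(-1) = 108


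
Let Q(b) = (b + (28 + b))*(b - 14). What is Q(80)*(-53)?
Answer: -657624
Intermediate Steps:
Q(b) = (-14 + b)*(28 + 2*b) (Q(b) = (28 + 2*b)*(-14 + b) = (-14 + b)*(28 + 2*b))
Q(80)*(-53) = (-392 + 2*80²)*(-53) = (-392 + 2*6400)*(-53) = (-392 + 12800)*(-53) = 12408*(-53) = -657624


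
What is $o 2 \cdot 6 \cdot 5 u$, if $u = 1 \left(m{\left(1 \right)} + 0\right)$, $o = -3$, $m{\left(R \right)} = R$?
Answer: $-180$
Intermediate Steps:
$u = 1$ ($u = 1 \left(1 + 0\right) = 1 \cdot 1 = 1$)
$o 2 \cdot 6 \cdot 5 u = - 3 \cdot 2 \cdot 6 \cdot 5 \cdot 1 = - 3 \cdot 12 \cdot 5 \cdot 1 = \left(-3\right) 60 \cdot 1 = \left(-180\right) 1 = -180$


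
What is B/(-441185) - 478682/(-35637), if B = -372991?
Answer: 224479598437/15722509845 ≈ 14.278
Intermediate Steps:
B/(-441185) - 478682/(-35637) = -372991/(-441185) - 478682/(-35637) = -372991*(-1/441185) - 478682*(-1/35637) = 372991/441185 + 478682/35637 = 224479598437/15722509845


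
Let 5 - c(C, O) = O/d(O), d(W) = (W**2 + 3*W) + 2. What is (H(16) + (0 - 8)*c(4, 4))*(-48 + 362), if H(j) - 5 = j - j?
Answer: -159826/15 ≈ -10655.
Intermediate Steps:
d(W) = 2 + W**2 + 3*W
H(j) = 5 (H(j) = 5 + (j - j) = 5 + 0 = 5)
c(C, O) = 5 - O/(2 + O**2 + 3*O)
(H(16) + (0 - 8)*c(4, 4))*(-48 + 362) = (5 + (0 - 8)*((10 + 5*4**2 + 14*4)/(2 + 4**2 + 3*4)))*(-48 + 362) = (5 - 8*(10 + 5*16 + 56)/(2 + 16 + 12))*314 = (5 - 8*(10 + 80 + 56)/30)*314 = (5 - 4*146/15)*314 = (5 - 8*73/15)*314 = (5 - 584/15)*314 = -509/15*314 = -159826/15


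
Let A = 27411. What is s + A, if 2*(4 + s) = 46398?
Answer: 50606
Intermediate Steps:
s = 23195 (s = -4 + (½)*46398 = -4 + 23199 = 23195)
s + A = 23195 + 27411 = 50606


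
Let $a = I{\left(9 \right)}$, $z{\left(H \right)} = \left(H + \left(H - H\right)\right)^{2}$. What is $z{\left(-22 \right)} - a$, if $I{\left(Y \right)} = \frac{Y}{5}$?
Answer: $\frac{2411}{5} \approx 482.2$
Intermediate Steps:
$I{\left(Y \right)} = \frac{Y}{5}$ ($I{\left(Y \right)} = Y \frac{1}{5} = \frac{Y}{5}$)
$z{\left(H \right)} = H^{2}$ ($z{\left(H \right)} = \left(H + 0\right)^{2} = H^{2}$)
$a = \frac{9}{5}$ ($a = \frac{1}{5} \cdot 9 = \frac{9}{5} \approx 1.8$)
$z{\left(-22 \right)} - a = \left(-22\right)^{2} - \frac{9}{5} = 484 - \frac{9}{5} = \frac{2411}{5}$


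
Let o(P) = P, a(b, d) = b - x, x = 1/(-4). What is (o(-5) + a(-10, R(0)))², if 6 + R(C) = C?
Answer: 3481/16 ≈ 217.56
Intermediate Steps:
x = -¼ ≈ -0.25000
R(C) = -6 + C
a(b, d) = ¼ + b (a(b, d) = b - 1*(-¼) = b + ¼ = ¼ + b)
(o(-5) + a(-10, R(0)))² = (-5 + (¼ - 10))² = (-5 - 39/4)² = (-59/4)² = 3481/16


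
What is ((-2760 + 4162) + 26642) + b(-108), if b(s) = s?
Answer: 27936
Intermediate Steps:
((-2760 + 4162) + 26642) + b(-108) = ((-2760 + 4162) + 26642) - 108 = (1402 + 26642) - 108 = 28044 - 108 = 27936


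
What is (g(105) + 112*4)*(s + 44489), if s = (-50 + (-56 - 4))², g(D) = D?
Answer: 31293717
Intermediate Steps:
s = 12100 (s = (-50 - 60)² = (-110)² = 12100)
(g(105) + 112*4)*(s + 44489) = (105 + 112*4)*(12100 + 44489) = (105 + 448)*56589 = 553*56589 = 31293717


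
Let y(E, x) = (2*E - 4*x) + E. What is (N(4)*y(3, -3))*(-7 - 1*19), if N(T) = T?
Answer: -2184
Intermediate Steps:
y(E, x) = -4*x + 3*E (y(E, x) = (-4*x + 2*E) + E = -4*x + 3*E)
(N(4)*y(3, -3))*(-7 - 1*19) = (4*(-4*(-3) + 3*3))*(-7 - 1*19) = (4*(12 + 9))*(-7 - 19) = (4*21)*(-26) = 84*(-26) = -2184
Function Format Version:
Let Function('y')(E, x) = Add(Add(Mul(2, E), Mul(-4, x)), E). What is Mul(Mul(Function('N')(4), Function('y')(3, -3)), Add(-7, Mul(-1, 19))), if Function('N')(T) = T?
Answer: -2184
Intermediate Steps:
Function('y')(E, x) = Add(Mul(-4, x), Mul(3, E)) (Function('y')(E, x) = Add(Add(Mul(-4, x), Mul(2, E)), E) = Add(Mul(-4, x), Mul(3, E)))
Mul(Mul(Function('N')(4), Function('y')(3, -3)), Add(-7, Mul(-1, 19))) = Mul(Mul(4, Add(Mul(-4, -3), Mul(3, 3))), Add(-7, Mul(-1, 19))) = Mul(Mul(4, Add(12, 9)), Add(-7, -19)) = Mul(Mul(4, 21), -26) = Mul(84, -26) = -2184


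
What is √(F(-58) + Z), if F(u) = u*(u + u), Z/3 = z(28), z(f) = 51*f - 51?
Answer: √10859 ≈ 104.21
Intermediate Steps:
z(f) = -51 + 51*f
Z = 4131 (Z = 3*(-51 + 51*28) = 3*(-51 + 1428) = 3*1377 = 4131)
F(u) = 2*u² (F(u) = u*(2*u) = 2*u²)
√(F(-58) + Z) = √(2*(-58)² + 4131) = √(2*3364 + 4131) = √(6728 + 4131) = √10859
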